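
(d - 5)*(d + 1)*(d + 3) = d^3 - d^2 - 17*d - 15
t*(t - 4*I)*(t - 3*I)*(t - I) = t^4 - 8*I*t^3 - 19*t^2 + 12*I*t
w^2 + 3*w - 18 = (w - 3)*(w + 6)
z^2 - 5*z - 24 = (z - 8)*(z + 3)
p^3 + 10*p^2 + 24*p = p*(p + 4)*(p + 6)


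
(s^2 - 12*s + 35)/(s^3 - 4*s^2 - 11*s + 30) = (s - 7)/(s^2 + s - 6)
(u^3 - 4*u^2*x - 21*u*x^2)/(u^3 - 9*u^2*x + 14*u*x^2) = (-u - 3*x)/(-u + 2*x)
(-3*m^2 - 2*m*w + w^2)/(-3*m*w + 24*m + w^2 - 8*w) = (m + w)/(w - 8)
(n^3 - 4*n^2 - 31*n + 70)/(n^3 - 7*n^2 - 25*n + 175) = (n - 2)/(n - 5)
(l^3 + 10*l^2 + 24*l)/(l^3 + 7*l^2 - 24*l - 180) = l*(l + 4)/(l^2 + l - 30)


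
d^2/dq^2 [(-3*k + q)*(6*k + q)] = 2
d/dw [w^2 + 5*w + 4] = 2*w + 5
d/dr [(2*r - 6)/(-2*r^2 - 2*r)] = (r^2 - 6*r - 3)/(r^2*(r^2 + 2*r + 1))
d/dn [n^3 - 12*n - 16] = 3*n^2 - 12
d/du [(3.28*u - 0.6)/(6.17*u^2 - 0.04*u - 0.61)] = (-20.2376*u^2 + 7.404*u - 2.0248)/(38.0689*u^4 - 0.4936*u^3 - 7.5258*u^2 + 0.0488*u + 0.3721)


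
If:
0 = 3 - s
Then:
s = 3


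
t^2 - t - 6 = (t - 3)*(t + 2)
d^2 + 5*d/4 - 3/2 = (d - 3/4)*(d + 2)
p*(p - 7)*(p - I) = p^3 - 7*p^2 - I*p^2 + 7*I*p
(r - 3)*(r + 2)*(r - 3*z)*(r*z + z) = r^4*z - 3*r^3*z^2 - 7*r^2*z + 21*r*z^2 - 6*r*z + 18*z^2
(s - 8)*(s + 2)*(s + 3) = s^3 - 3*s^2 - 34*s - 48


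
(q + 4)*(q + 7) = q^2 + 11*q + 28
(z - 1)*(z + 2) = z^2 + z - 2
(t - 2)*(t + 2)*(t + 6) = t^3 + 6*t^2 - 4*t - 24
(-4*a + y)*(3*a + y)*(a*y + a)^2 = -12*a^4*y^2 - 24*a^4*y - 12*a^4 - a^3*y^3 - 2*a^3*y^2 - a^3*y + a^2*y^4 + 2*a^2*y^3 + a^2*y^2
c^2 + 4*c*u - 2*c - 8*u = (c - 2)*(c + 4*u)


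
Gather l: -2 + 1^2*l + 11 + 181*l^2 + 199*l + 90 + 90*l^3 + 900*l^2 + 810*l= 90*l^3 + 1081*l^2 + 1010*l + 99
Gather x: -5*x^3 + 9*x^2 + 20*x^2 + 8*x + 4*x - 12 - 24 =-5*x^3 + 29*x^2 + 12*x - 36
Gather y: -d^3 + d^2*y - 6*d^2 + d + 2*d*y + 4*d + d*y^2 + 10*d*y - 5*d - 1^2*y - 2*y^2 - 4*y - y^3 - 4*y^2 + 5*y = -d^3 - 6*d^2 - y^3 + y^2*(d - 6) + y*(d^2 + 12*d)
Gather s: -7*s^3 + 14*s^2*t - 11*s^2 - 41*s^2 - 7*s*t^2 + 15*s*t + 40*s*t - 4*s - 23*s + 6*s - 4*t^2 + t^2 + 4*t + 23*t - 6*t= -7*s^3 + s^2*(14*t - 52) + s*(-7*t^2 + 55*t - 21) - 3*t^2 + 21*t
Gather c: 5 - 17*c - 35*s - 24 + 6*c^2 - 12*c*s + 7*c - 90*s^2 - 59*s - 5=6*c^2 + c*(-12*s - 10) - 90*s^2 - 94*s - 24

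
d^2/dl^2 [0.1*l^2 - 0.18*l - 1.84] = 0.200000000000000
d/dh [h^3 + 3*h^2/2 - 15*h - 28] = 3*h^2 + 3*h - 15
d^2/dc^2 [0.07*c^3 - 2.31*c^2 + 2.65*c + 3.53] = 0.42*c - 4.62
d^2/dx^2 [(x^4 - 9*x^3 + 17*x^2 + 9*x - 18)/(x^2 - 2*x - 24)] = 2*(x^3 + 12*x^2 + 48*x - 41)/(x^3 + 12*x^2 + 48*x + 64)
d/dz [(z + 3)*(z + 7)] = 2*z + 10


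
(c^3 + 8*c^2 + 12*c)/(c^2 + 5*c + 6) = c*(c + 6)/(c + 3)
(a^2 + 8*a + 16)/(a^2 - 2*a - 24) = (a + 4)/(a - 6)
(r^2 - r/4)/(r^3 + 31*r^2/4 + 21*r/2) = (4*r - 1)/(4*r^2 + 31*r + 42)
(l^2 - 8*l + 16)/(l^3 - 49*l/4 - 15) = 4*(l - 4)/(4*l^2 + 16*l + 15)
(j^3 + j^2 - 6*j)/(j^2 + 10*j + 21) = j*(j - 2)/(j + 7)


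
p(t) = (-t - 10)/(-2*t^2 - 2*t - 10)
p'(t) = (-t - 10)*(4*t + 2)/(-2*t^2 - 2*t - 10)^2 - 1/(-2*t^2 - 2*t - 10) = (t^2 + t - (t + 10)*(2*t + 1) + 5)/(2*(t^2 + t + 5)^2)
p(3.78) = 0.30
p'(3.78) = -0.09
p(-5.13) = 0.09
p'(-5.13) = 0.05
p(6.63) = 0.15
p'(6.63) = -0.03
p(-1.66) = 0.68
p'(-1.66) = 0.34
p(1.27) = 0.71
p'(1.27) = -0.26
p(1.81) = 0.59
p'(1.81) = -0.22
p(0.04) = 1.00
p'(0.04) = -0.11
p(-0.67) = 0.98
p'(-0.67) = 0.17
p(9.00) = 0.10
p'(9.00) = -0.01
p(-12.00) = -0.00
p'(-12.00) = 0.00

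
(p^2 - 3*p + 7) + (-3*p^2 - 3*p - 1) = -2*p^2 - 6*p + 6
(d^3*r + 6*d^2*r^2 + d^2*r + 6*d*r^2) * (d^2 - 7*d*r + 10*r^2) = d^5*r - d^4*r^2 + d^4*r - 32*d^3*r^3 - d^3*r^2 + 60*d^2*r^4 - 32*d^2*r^3 + 60*d*r^4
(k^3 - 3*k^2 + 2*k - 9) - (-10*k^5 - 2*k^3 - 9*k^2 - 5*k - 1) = 10*k^5 + 3*k^3 + 6*k^2 + 7*k - 8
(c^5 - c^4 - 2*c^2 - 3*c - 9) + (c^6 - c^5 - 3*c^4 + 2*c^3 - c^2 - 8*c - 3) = c^6 - 4*c^4 + 2*c^3 - 3*c^2 - 11*c - 12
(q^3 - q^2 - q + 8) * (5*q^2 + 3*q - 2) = 5*q^5 - 2*q^4 - 10*q^3 + 39*q^2 + 26*q - 16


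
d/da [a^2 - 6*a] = 2*a - 6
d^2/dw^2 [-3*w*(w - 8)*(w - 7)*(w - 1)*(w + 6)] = -60*w^3 + 360*w^2 + 450*w - 2220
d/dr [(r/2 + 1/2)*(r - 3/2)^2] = (2*r - 3)*(6*r + 1)/8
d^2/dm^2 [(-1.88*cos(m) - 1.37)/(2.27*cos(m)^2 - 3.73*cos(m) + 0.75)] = (-0.850870805436279*(1 - cos(m)^2)^2 - 0.186673671050785*cos(m)^5 + 1.41398438315497*cos(m)^3 - 1.17439787253972*cos(m)^2 - 1.80544610777157*cos(m) + 1.69825488590767)/(-0.60857908847185*cos(m)^2 + 1.0*cos(m) - 0.201072386058981)^3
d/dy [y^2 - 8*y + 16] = 2*y - 8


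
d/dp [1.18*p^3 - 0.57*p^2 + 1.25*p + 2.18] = 3.54*p^2 - 1.14*p + 1.25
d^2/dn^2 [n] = 0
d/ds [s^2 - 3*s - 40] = 2*s - 3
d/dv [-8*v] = -8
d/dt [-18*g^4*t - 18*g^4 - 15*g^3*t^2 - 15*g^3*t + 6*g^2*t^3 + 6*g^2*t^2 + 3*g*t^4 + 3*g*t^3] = 3*g*(-6*g^3 - 10*g^2*t - 5*g^2 + 6*g*t^2 + 4*g*t + 4*t^3 + 3*t^2)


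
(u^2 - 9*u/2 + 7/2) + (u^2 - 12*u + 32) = 2*u^2 - 33*u/2 + 71/2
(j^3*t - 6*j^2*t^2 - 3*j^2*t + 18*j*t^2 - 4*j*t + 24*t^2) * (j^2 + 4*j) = j^5*t - 6*j^4*t^2 + j^4*t - 6*j^3*t^2 - 16*j^3*t + 96*j^2*t^2 - 16*j^2*t + 96*j*t^2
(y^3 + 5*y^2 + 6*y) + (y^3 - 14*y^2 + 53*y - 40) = 2*y^3 - 9*y^2 + 59*y - 40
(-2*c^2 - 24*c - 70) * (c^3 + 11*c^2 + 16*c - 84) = -2*c^5 - 46*c^4 - 366*c^3 - 986*c^2 + 896*c + 5880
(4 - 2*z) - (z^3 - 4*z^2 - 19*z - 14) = -z^3 + 4*z^2 + 17*z + 18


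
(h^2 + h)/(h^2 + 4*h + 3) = h/(h + 3)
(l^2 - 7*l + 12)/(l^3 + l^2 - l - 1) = (l^2 - 7*l + 12)/(l^3 + l^2 - l - 1)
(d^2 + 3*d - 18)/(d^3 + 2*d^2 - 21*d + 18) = 1/(d - 1)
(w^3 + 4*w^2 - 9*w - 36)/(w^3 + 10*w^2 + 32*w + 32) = (w^2 - 9)/(w^2 + 6*w + 8)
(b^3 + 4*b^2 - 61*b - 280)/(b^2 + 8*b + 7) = (b^2 - 3*b - 40)/(b + 1)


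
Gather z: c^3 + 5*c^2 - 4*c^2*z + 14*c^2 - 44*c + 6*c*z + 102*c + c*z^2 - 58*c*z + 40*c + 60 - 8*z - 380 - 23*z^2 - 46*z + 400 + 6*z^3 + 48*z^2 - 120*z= c^3 + 19*c^2 + 98*c + 6*z^3 + z^2*(c + 25) + z*(-4*c^2 - 52*c - 174) + 80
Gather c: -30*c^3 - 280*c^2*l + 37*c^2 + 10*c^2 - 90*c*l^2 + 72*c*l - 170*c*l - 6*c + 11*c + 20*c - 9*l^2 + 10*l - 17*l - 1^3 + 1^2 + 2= -30*c^3 + c^2*(47 - 280*l) + c*(-90*l^2 - 98*l + 25) - 9*l^2 - 7*l + 2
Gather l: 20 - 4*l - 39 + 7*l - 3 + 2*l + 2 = 5*l - 20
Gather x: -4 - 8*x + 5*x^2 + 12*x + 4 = 5*x^2 + 4*x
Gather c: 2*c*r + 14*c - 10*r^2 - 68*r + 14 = c*(2*r + 14) - 10*r^2 - 68*r + 14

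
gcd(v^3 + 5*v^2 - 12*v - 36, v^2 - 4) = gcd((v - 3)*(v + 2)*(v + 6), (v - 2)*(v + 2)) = v + 2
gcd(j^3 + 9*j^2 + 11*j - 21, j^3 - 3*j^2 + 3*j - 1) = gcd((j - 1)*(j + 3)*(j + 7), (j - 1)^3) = j - 1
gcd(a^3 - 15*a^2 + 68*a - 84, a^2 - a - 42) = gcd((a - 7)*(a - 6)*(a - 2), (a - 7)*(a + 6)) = a - 7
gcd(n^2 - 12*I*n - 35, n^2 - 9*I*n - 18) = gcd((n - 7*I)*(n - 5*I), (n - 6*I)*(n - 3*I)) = 1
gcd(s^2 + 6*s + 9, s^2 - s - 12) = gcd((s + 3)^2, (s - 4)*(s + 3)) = s + 3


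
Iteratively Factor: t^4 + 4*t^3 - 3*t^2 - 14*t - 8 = (t + 1)*(t^3 + 3*t^2 - 6*t - 8) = (t - 2)*(t + 1)*(t^2 + 5*t + 4) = (t - 2)*(t + 1)*(t + 4)*(t + 1)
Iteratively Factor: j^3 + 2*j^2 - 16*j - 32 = (j + 2)*(j^2 - 16) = (j + 2)*(j + 4)*(j - 4)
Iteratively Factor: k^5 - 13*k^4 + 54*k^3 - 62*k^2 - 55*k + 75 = (k + 1)*(k^4 - 14*k^3 + 68*k^2 - 130*k + 75) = (k - 5)*(k + 1)*(k^3 - 9*k^2 + 23*k - 15) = (k - 5)*(k - 1)*(k + 1)*(k^2 - 8*k + 15) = (k - 5)^2*(k - 1)*(k + 1)*(k - 3)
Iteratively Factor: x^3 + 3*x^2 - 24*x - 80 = (x + 4)*(x^2 - x - 20) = (x - 5)*(x + 4)*(x + 4)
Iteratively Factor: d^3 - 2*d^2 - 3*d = (d + 1)*(d^2 - 3*d) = d*(d + 1)*(d - 3)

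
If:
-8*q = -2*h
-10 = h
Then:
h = -10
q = -5/2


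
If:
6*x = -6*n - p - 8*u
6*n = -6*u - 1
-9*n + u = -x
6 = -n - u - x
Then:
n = -3/5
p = 527/15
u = 13/30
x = -35/6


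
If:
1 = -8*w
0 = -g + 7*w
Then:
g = -7/8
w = -1/8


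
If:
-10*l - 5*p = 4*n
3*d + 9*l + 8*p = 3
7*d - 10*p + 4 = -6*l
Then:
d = 46*p/15 - 6/5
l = 11/15 - 86*p/45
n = 127*p/36 - 11/6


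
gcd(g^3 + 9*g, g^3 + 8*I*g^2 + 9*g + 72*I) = g^2 + 9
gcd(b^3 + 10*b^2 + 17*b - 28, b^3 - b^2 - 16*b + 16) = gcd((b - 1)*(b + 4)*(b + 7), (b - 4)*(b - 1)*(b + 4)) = b^2 + 3*b - 4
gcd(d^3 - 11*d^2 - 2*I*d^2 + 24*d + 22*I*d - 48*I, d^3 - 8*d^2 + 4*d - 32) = d^2 + d*(-8 - 2*I) + 16*I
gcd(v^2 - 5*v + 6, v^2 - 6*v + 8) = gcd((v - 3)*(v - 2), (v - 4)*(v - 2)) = v - 2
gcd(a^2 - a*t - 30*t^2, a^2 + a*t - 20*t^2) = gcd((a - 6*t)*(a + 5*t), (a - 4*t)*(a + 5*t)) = a + 5*t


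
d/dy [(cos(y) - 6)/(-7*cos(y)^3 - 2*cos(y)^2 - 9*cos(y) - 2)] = 4*(348*sin(y) + 34*sin(2*y) + 124*sin(3*y) - 7*sin(4*y))/(57*cos(y) + 4*cos(2*y) + 7*cos(3*y) + 12)^2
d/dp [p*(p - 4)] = 2*p - 4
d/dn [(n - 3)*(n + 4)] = 2*n + 1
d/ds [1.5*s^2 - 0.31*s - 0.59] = 3.0*s - 0.31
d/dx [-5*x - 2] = -5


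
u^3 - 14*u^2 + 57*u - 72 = (u - 8)*(u - 3)^2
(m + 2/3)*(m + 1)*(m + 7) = m^3 + 26*m^2/3 + 37*m/3 + 14/3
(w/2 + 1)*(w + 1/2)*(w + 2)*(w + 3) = w^4/2 + 15*w^3/4 + 39*w^2/4 + 10*w + 3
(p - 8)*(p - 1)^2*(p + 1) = p^4 - 9*p^3 + 7*p^2 + 9*p - 8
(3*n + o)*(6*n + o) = 18*n^2 + 9*n*o + o^2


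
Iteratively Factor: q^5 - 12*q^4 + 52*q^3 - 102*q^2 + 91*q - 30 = (q - 2)*(q^4 - 10*q^3 + 32*q^2 - 38*q + 15) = (q - 5)*(q - 2)*(q^3 - 5*q^2 + 7*q - 3) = (q - 5)*(q - 2)*(q - 1)*(q^2 - 4*q + 3) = (q - 5)*(q - 3)*(q - 2)*(q - 1)*(q - 1)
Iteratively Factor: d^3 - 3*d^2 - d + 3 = (d - 1)*(d^2 - 2*d - 3) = (d - 3)*(d - 1)*(d + 1)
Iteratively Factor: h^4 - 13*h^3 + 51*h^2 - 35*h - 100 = (h - 4)*(h^3 - 9*h^2 + 15*h + 25) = (h - 5)*(h - 4)*(h^2 - 4*h - 5) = (h - 5)*(h - 4)*(h + 1)*(h - 5)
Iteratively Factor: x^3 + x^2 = (x)*(x^2 + x) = x^2*(x + 1)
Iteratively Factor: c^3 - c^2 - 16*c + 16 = (c + 4)*(c^2 - 5*c + 4) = (c - 1)*(c + 4)*(c - 4)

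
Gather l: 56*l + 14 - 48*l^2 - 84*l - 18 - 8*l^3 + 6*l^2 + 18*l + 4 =-8*l^3 - 42*l^2 - 10*l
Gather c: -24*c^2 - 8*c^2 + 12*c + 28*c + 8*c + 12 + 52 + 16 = -32*c^2 + 48*c + 80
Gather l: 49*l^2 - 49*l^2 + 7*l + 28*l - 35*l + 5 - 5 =0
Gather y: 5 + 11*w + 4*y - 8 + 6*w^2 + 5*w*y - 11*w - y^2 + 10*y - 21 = 6*w^2 - y^2 + y*(5*w + 14) - 24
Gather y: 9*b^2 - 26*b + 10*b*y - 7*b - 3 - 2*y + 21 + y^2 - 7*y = 9*b^2 - 33*b + y^2 + y*(10*b - 9) + 18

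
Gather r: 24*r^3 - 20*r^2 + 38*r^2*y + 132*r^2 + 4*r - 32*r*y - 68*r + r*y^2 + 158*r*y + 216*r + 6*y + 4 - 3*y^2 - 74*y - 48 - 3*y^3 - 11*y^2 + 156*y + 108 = 24*r^3 + r^2*(38*y + 112) + r*(y^2 + 126*y + 152) - 3*y^3 - 14*y^2 + 88*y + 64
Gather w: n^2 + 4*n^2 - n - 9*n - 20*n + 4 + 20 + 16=5*n^2 - 30*n + 40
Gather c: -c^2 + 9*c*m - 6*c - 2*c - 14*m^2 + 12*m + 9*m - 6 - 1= -c^2 + c*(9*m - 8) - 14*m^2 + 21*m - 7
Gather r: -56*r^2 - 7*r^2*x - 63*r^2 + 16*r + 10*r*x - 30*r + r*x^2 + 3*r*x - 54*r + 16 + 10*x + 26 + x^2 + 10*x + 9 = r^2*(-7*x - 119) + r*(x^2 + 13*x - 68) + x^2 + 20*x + 51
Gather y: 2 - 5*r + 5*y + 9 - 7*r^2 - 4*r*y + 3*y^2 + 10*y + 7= -7*r^2 - 5*r + 3*y^2 + y*(15 - 4*r) + 18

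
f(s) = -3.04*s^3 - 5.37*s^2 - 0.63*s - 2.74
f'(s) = -9.12*s^2 - 10.74*s - 0.63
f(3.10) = -146.86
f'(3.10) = -121.57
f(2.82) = -115.40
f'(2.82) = -103.44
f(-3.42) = 58.21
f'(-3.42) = -70.57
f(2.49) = -84.54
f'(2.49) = -83.92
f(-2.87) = 26.70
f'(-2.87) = -44.93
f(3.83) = -254.72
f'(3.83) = -175.54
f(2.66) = -99.63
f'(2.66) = -93.73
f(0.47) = -4.54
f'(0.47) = -7.69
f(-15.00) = 9058.46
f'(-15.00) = -1891.53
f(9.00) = -2659.54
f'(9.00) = -836.01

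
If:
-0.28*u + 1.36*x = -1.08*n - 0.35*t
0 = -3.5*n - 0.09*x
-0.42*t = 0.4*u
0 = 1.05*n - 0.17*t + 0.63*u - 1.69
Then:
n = -0.03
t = -2.06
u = 2.17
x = 1.00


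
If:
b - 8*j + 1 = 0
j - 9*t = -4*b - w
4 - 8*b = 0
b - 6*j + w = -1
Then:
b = 1/2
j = 3/16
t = 29/144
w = -3/8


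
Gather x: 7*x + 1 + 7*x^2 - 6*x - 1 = 7*x^2 + x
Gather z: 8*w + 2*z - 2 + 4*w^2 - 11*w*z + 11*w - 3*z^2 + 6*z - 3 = 4*w^2 + 19*w - 3*z^2 + z*(8 - 11*w) - 5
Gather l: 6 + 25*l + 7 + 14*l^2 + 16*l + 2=14*l^2 + 41*l + 15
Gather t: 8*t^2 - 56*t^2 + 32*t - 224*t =-48*t^2 - 192*t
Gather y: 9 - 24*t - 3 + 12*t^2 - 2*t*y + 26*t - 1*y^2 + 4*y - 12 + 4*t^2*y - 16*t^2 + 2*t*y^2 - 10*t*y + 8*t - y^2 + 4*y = -4*t^2 + 10*t + y^2*(2*t - 2) + y*(4*t^2 - 12*t + 8) - 6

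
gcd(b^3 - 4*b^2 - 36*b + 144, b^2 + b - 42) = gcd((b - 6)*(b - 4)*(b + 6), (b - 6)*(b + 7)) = b - 6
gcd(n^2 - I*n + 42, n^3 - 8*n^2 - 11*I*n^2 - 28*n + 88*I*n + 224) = n - 7*I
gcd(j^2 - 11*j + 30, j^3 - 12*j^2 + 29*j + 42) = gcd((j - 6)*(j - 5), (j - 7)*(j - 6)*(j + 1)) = j - 6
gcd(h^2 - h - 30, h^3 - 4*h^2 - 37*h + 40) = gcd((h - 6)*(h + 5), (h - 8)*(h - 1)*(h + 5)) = h + 5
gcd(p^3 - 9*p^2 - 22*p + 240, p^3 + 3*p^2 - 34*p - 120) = p^2 - p - 30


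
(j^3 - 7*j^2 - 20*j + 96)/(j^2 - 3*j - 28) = (j^2 - 11*j + 24)/(j - 7)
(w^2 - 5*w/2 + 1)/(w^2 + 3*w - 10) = (w - 1/2)/(w + 5)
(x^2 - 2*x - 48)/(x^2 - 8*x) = (x + 6)/x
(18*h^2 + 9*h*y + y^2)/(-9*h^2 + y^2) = (6*h + y)/(-3*h + y)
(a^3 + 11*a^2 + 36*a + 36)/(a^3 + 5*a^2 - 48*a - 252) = (a^2 + 5*a + 6)/(a^2 - a - 42)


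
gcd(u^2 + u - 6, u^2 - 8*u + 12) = u - 2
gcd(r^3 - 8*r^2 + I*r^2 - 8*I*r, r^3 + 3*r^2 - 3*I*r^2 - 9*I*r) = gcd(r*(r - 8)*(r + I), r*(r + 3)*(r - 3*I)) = r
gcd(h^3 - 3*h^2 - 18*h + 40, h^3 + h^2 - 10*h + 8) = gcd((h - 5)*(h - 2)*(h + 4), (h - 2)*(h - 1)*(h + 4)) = h^2 + 2*h - 8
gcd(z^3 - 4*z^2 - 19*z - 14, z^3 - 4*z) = z + 2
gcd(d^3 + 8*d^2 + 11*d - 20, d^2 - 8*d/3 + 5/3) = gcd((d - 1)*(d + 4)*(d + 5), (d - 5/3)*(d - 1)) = d - 1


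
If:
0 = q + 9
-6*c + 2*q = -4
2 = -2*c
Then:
No Solution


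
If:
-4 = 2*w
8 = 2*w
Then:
No Solution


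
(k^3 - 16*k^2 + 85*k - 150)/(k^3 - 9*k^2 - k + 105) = (k^2 - 11*k + 30)/(k^2 - 4*k - 21)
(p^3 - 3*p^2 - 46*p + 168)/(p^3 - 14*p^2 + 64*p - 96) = (p + 7)/(p - 4)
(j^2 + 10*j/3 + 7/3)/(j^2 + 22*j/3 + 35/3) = (j + 1)/(j + 5)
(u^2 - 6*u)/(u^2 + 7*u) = (u - 6)/(u + 7)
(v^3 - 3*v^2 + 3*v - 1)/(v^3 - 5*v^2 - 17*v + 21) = (v^2 - 2*v + 1)/(v^2 - 4*v - 21)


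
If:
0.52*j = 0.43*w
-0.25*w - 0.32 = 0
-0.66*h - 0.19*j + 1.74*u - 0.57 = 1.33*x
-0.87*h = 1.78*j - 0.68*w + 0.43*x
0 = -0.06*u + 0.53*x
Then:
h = 1.13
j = -1.06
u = 0.70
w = -1.28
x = 0.08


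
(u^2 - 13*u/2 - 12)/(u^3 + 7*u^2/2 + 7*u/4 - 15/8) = 4*(u - 8)/(4*u^2 + 8*u - 5)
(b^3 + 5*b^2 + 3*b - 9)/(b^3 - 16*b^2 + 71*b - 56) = (b^2 + 6*b + 9)/(b^2 - 15*b + 56)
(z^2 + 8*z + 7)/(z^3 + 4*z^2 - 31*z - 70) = (z + 1)/(z^2 - 3*z - 10)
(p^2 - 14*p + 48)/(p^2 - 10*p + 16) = (p - 6)/(p - 2)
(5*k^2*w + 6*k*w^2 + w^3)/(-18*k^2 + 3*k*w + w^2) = w*(5*k^2 + 6*k*w + w^2)/(-18*k^2 + 3*k*w + w^2)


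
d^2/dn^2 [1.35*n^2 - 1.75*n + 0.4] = 2.70000000000000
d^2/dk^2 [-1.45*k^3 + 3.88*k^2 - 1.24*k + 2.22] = 7.76 - 8.7*k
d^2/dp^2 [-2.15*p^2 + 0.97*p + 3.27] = -4.30000000000000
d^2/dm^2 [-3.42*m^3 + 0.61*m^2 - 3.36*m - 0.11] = 1.22 - 20.52*m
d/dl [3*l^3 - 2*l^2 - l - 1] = 9*l^2 - 4*l - 1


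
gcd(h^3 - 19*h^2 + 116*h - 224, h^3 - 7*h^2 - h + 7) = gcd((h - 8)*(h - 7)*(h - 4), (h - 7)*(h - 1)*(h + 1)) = h - 7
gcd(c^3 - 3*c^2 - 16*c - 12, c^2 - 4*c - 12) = c^2 - 4*c - 12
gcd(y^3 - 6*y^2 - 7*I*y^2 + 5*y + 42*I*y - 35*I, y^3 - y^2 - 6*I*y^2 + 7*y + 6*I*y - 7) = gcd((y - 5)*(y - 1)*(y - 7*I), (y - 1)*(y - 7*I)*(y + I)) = y^2 + y*(-1 - 7*I) + 7*I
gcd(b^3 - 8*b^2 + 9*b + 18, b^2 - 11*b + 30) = b - 6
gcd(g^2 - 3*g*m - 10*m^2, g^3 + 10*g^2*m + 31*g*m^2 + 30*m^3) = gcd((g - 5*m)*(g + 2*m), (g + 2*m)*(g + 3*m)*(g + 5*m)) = g + 2*m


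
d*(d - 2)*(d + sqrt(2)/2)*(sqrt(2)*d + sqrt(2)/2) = sqrt(2)*d^4 - 3*sqrt(2)*d^3/2 + d^3 - 3*d^2/2 - sqrt(2)*d^2 - d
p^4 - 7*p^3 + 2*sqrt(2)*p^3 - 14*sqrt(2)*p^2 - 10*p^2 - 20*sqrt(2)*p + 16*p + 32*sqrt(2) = (p - 8)*(p - 1)*(p + 2)*(p + 2*sqrt(2))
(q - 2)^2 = q^2 - 4*q + 4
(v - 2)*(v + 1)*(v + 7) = v^3 + 6*v^2 - 9*v - 14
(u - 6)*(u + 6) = u^2 - 36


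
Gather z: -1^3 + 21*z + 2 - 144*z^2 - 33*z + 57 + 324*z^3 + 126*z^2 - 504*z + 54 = 324*z^3 - 18*z^2 - 516*z + 112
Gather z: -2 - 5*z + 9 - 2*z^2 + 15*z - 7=-2*z^2 + 10*z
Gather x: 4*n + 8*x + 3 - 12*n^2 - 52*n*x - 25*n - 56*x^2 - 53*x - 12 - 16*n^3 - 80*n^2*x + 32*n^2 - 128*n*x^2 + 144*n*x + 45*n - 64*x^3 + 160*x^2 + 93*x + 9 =-16*n^3 + 20*n^2 + 24*n - 64*x^3 + x^2*(104 - 128*n) + x*(-80*n^2 + 92*n + 48)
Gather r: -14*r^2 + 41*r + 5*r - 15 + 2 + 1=-14*r^2 + 46*r - 12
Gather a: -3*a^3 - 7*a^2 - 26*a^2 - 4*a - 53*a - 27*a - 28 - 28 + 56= -3*a^3 - 33*a^2 - 84*a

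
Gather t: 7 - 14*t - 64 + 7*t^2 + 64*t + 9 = 7*t^2 + 50*t - 48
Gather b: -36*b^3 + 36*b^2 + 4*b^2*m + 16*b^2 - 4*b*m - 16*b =-36*b^3 + b^2*(4*m + 52) + b*(-4*m - 16)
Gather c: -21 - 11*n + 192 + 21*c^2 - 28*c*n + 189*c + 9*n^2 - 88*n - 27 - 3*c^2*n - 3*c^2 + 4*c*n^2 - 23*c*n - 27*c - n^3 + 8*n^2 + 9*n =c^2*(18 - 3*n) + c*(4*n^2 - 51*n + 162) - n^3 + 17*n^2 - 90*n + 144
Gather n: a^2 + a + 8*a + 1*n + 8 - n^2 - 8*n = a^2 + 9*a - n^2 - 7*n + 8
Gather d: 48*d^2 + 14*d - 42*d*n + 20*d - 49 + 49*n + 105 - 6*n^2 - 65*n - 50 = 48*d^2 + d*(34 - 42*n) - 6*n^2 - 16*n + 6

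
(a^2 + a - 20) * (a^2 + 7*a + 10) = a^4 + 8*a^3 - 3*a^2 - 130*a - 200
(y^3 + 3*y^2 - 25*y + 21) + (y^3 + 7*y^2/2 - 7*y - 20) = 2*y^3 + 13*y^2/2 - 32*y + 1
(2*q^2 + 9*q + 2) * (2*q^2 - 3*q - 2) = 4*q^4 + 12*q^3 - 27*q^2 - 24*q - 4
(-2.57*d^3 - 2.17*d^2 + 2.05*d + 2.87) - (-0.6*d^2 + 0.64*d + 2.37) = -2.57*d^3 - 1.57*d^2 + 1.41*d + 0.5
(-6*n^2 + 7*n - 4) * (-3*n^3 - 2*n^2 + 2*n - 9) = 18*n^5 - 9*n^4 - 14*n^3 + 76*n^2 - 71*n + 36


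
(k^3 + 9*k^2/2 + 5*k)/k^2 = k + 9/2 + 5/k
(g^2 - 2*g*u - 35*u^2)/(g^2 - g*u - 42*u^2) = (g + 5*u)/(g + 6*u)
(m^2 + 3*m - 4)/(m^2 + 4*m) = (m - 1)/m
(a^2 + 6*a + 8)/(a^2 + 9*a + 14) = (a + 4)/(a + 7)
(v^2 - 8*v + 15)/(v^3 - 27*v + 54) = (v - 5)/(v^2 + 3*v - 18)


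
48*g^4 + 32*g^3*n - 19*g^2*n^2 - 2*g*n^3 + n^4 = (-4*g + n)*(-3*g + n)*(g + n)*(4*g + n)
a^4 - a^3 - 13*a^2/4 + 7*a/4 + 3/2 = (a - 2)*(a - 1)*(a + 1/2)*(a + 3/2)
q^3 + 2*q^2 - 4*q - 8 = (q - 2)*(q + 2)^2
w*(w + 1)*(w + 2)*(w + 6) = w^4 + 9*w^3 + 20*w^2 + 12*w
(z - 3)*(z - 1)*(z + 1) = z^3 - 3*z^2 - z + 3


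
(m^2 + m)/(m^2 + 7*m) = (m + 1)/(m + 7)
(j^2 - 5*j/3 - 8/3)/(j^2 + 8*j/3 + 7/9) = 3*(3*j^2 - 5*j - 8)/(9*j^2 + 24*j + 7)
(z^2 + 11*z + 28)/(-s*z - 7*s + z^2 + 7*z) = (z + 4)/(-s + z)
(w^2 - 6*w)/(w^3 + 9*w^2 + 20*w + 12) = w*(w - 6)/(w^3 + 9*w^2 + 20*w + 12)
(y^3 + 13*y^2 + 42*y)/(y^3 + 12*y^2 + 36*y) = (y + 7)/(y + 6)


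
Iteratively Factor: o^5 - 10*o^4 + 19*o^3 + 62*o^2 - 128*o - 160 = (o + 1)*(o^4 - 11*o^3 + 30*o^2 + 32*o - 160) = (o - 4)*(o + 1)*(o^3 - 7*o^2 + 2*o + 40) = (o - 5)*(o - 4)*(o + 1)*(o^2 - 2*o - 8) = (o - 5)*(o - 4)*(o + 1)*(o + 2)*(o - 4)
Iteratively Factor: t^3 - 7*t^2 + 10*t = (t - 5)*(t^2 - 2*t) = t*(t - 5)*(t - 2)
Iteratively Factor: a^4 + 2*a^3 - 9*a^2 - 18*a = (a - 3)*(a^3 + 5*a^2 + 6*a) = (a - 3)*(a + 2)*(a^2 + 3*a) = (a - 3)*(a + 2)*(a + 3)*(a)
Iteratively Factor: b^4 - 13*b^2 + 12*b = (b)*(b^3 - 13*b + 12) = b*(b - 1)*(b^2 + b - 12) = b*(b - 1)*(b + 4)*(b - 3)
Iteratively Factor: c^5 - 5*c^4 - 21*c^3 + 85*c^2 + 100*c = (c)*(c^4 - 5*c^3 - 21*c^2 + 85*c + 100) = c*(c + 1)*(c^3 - 6*c^2 - 15*c + 100) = c*(c - 5)*(c + 1)*(c^2 - c - 20) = c*(c - 5)^2*(c + 1)*(c + 4)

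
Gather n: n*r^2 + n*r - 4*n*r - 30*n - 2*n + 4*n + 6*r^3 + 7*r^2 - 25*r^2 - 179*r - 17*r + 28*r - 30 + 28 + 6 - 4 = n*(r^2 - 3*r - 28) + 6*r^3 - 18*r^2 - 168*r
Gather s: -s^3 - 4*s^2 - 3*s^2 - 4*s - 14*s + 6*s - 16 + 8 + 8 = -s^3 - 7*s^2 - 12*s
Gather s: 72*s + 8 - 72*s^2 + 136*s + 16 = -72*s^2 + 208*s + 24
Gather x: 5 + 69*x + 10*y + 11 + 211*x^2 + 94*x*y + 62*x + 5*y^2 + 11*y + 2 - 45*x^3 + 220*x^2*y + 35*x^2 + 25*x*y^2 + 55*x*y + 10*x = -45*x^3 + x^2*(220*y + 246) + x*(25*y^2 + 149*y + 141) + 5*y^2 + 21*y + 18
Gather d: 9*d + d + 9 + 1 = 10*d + 10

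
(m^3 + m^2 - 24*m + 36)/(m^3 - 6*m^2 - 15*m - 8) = (-m^3 - m^2 + 24*m - 36)/(-m^3 + 6*m^2 + 15*m + 8)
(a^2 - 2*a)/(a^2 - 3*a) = (a - 2)/(a - 3)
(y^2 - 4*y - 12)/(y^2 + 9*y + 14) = (y - 6)/(y + 7)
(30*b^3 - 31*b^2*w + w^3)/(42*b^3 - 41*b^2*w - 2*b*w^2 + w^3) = (-5*b + w)/(-7*b + w)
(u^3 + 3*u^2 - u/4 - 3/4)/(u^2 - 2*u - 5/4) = (2*u^2 + 5*u - 3)/(2*u - 5)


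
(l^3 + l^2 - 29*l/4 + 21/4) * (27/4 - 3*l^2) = -3*l^5 - 3*l^4 + 57*l^3/2 - 9*l^2 - 783*l/16 + 567/16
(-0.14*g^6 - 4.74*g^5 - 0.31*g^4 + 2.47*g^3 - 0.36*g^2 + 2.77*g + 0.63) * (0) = 0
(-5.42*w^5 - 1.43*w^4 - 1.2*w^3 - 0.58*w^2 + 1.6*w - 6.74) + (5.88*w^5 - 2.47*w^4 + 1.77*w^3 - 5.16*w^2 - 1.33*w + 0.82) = 0.46*w^5 - 3.9*w^4 + 0.57*w^3 - 5.74*w^2 + 0.27*w - 5.92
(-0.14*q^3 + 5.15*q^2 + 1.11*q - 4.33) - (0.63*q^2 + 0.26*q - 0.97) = -0.14*q^3 + 4.52*q^2 + 0.85*q - 3.36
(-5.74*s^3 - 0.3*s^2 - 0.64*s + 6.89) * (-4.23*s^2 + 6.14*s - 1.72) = 24.2802*s^5 - 33.9746*s^4 + 10.738*s^3 - 32.5583*s^2 + 43.4054*s - 11.8508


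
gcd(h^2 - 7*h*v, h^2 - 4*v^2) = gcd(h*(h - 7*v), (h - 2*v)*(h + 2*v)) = 1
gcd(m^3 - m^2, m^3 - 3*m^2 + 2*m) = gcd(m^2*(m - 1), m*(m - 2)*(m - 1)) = m^2 - m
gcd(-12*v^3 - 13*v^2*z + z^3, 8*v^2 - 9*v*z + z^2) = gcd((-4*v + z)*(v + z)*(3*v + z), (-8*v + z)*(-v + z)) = 1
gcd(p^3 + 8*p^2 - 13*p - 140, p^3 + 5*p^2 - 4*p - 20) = p + 5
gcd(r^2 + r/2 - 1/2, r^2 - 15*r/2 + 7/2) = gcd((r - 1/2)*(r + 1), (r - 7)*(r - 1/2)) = r - 1/2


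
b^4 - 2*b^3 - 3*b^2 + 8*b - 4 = (b - 2)*(b - 1)^2*(b + 2)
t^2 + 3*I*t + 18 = (t - 3*I)*(t + 6*I)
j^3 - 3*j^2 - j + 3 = (j - 3)*(j - 1)*(j + 1)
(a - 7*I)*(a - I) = a^2 - 8*I*a - 7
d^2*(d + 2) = d^3 + 2*d^2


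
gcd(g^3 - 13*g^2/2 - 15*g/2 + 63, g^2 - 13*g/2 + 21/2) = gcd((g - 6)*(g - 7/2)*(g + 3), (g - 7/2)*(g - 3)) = g - 7/2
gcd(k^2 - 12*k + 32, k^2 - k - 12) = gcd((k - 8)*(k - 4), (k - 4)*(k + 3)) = k - 4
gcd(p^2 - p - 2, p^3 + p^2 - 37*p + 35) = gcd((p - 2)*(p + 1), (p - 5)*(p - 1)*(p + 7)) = 1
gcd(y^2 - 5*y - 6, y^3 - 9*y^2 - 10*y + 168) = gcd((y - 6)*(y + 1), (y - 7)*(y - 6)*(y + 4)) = y - 6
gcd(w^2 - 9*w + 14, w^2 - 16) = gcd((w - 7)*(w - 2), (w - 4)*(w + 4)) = 1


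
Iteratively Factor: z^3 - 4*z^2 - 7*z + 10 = (z - 1)*(z^2 - 3*z - 10) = (z - 5)*(z - 1)*(z + 2)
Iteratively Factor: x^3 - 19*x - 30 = (x + 2)*(x^2 - 2*x - 15) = (x + 2)*(x + 3)*(x - 5)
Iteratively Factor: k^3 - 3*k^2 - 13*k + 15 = (k + 3)*(k^2 - 6*k + 5) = (k - 1)*(k + 3)*(k - 5)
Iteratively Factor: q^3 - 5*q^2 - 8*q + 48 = (q + 3)*(q^2 - 8*q + 16) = (q - 4)*(q + 3)*(q - 4)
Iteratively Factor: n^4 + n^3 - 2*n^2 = (n - 1)*(n^3 + 2*n^2) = n*(n - 1)*(n^2 + 2*n) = n*(n - 1)*(n + 2)*(n)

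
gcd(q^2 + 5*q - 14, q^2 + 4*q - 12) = q - 2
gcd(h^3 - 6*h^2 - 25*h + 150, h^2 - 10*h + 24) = h - 6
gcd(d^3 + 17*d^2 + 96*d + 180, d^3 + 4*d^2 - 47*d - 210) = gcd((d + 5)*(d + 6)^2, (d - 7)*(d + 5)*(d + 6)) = d^2 + 11*d + 30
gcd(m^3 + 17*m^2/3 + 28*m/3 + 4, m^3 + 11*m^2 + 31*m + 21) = m + 3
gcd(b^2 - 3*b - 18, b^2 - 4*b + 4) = 1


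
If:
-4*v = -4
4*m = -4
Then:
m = -1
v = 1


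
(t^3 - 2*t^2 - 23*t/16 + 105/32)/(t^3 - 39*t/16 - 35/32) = (2*t - 3)/(2*t + 1)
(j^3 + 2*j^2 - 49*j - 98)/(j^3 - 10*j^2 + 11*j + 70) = (j + 7)/(j - 5)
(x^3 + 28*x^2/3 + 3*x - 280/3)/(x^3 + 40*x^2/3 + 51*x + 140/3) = (3*x - 8)/(3*x + 4)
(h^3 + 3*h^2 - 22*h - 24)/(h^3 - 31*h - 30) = (h^2 + 2*h - 24)/(h^2 - h - 30)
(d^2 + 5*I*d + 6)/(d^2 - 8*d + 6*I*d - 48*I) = (d - I)/(d - 8)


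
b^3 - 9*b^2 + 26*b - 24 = (b - 4)*(b - 3)*(b - 2)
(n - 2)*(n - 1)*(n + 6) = n^3 + 3*n^2 - 16*n + 12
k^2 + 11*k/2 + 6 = (k + 3/2)*(k + 4)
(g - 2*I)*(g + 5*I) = g^2 + 3*I*g + 10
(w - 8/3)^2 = w^2 - 16*w/3 + 64/9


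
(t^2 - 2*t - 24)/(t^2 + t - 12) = (t - 6)/(t - 3)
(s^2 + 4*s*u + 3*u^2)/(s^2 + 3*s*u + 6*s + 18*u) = (s + u)/(s + 6)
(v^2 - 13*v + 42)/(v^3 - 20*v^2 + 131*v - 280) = (v - 6)/(v^2 - 13*v + 40)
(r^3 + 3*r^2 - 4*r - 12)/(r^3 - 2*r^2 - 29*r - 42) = (r - 2)/(r - 7)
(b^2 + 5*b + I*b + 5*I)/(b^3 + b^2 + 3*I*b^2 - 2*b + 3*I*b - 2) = (b + 5)/(b^2 + b*(1 + 2*I) + 2*I)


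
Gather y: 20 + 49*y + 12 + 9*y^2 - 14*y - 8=9*y^2 + 35*y + 24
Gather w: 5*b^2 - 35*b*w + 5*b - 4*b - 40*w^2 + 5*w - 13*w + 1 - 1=5*b^2 + b - 40*w^2 + w*(-35*b - 8)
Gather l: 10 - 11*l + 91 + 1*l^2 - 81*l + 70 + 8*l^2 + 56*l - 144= 9*l^2 - 36*l + 27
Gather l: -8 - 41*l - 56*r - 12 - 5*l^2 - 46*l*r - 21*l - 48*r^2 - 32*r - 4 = -5*l^2 + l*(-46*r - 62) - 48*r^2 - 88*r - 24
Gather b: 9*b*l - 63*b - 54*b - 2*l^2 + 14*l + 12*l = b*(9*l - 117) - 2*l^2 + 26*l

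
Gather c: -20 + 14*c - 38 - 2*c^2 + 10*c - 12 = -2*c^2 + 24*c - 70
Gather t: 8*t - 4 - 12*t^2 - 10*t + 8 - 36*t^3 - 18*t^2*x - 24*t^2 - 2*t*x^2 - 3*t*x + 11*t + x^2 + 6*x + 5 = -36*t^3 + t^2*(-18*x - 36) + t*(-2*x^2 - 3*x + 9) + x^2 + 6*x + 9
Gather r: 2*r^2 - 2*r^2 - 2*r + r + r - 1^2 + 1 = 0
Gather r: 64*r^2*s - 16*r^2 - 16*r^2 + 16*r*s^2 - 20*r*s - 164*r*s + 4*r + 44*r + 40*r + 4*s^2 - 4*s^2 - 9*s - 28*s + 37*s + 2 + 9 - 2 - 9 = r^2*(64*s - 32) + r*(16*s^2 - 184*s + 88)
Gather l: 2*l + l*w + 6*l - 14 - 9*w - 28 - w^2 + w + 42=l*(w + 8) - w^2 - 8*w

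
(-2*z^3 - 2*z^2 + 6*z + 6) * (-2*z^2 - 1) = 4*z^5 + 4*z^4 - 10*z^3 - 10*z^2 - 6*z - 6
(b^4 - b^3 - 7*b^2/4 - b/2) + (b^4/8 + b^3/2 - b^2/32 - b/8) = 9*b^4/8 - b^3/2 - 57*b^2/32 - 5*b/8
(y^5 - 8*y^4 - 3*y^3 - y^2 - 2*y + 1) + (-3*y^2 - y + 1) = y^5 - 8*y^4 - 3*y^3 - 4*y^2 - 3*y + 2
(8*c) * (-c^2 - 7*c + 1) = -8*c^3 - 56*c^2 + 8*c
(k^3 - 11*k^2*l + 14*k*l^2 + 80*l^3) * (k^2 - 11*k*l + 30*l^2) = k^5 - 22*k^4*l + 165*k^3*l^2 - 404*k^2*l^3 - 460*k*l^4 + 2400*l^5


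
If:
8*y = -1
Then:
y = -1/8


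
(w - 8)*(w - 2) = w^2 - 10*w + 16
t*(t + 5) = t^2 + 5*t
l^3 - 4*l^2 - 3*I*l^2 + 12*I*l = l*(l - 4)*(l - 3*I)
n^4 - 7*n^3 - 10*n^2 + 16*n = n*(n - 8)*(n - 1)*(n + 2)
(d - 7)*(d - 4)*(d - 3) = d^3 - 14*d^2 + 61*d - 84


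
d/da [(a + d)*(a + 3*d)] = 2*a + 4*d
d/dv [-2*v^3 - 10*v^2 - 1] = 2*v*(-3*v - 10)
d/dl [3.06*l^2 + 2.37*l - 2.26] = 6.12*l + 2.37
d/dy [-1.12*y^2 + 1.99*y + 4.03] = 1.99 - 2.24*y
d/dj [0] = 0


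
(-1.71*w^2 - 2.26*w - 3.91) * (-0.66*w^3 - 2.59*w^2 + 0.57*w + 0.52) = 1.1286*w^5 + 5.9205*w^4 + 7.4593*w^3 + 7.9495*w^2 - 3.4039*w - 2.0332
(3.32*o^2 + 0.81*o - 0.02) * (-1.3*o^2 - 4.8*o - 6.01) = -4.316*o^4 - 16.989*o^3 - 23.8152*o^2 - 4.7721*o + 0.1202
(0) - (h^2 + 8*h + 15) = -h^2 - 8*h - 15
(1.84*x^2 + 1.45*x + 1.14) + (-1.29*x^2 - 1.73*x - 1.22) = 0.55*x^2 - 0.28*x - 0.0800000000000001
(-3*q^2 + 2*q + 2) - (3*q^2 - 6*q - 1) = -6*q^2 + 8*q + 3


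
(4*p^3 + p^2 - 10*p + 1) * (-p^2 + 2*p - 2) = -4*p^5 + 7*p^4 + 4*p^3 - 23*p^2 + 22*p - 2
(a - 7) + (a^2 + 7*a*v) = a^2 + 7*a*v + a - 7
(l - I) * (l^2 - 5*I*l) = l^3 - 6*I*l^2 - 5*l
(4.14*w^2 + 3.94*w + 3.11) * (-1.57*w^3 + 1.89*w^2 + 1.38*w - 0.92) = -6.4998*w^5 + 1.6388*w^4 + 8.2771*w^3 + 7.5063*w^2 + 0.666999999999999*w - 2.8612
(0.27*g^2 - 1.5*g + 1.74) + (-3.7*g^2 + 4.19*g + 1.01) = -3.43*g^2 + 2.69*g + 2.75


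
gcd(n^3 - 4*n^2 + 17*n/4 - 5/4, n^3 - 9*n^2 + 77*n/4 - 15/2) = n^2 - 3*n + 5/4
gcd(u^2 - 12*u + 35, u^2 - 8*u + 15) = u - 5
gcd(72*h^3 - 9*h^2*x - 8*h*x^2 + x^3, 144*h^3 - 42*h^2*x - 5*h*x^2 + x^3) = 24*h^2 - 11*h*x + x^2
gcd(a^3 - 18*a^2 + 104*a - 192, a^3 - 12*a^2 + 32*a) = a^2 - 12*a + 32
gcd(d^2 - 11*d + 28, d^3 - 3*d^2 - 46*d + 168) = d - 4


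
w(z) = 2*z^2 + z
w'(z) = 4*z + 1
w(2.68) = 17.04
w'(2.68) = 11.72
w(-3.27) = 18.12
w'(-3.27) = -12.08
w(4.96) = 54.16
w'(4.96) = 20.84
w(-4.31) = 32.84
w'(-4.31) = -16.24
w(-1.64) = 3.74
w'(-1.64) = -5.56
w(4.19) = 39.30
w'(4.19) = 17.76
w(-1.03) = 1.09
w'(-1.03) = -3.12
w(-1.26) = 1.92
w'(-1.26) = -4.04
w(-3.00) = 15.00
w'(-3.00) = -11.00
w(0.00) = 0.00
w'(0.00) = 1.00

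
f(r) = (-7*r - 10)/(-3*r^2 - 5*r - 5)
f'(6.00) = -0.06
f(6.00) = 0.36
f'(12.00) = -0.02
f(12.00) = 0.19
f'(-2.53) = 0.02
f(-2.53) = -0.67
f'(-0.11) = -0.43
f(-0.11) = 2.06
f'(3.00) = -0.17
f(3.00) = 0.66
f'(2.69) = -0.20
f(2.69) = 0.72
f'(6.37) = -0.05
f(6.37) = 0.34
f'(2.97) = -0.18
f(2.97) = 0.66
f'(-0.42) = 0.55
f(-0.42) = 2.06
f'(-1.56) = 1.36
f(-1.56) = -0.20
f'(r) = (-7*r - 10)*(6*r + 5)/(-3*r^2 - 5*r - 5)^2 - 7/(-3*r^2 - 5*r - 5) = (21*r^2 + 35*r - (6*r + 5)*(7*r + 10) + 35)/(3*r^2 + 5*r + 5)^2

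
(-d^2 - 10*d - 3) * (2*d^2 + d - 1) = -2*d^4 - 21*d^3 - 15*d^2 + 7*d + 3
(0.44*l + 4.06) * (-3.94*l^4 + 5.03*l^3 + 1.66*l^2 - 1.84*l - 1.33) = -1.7336*l^5 - 13.7832*l^4 + 21.1522*l^3 + 5.93*l^2 - 8.0556*l - 5.3998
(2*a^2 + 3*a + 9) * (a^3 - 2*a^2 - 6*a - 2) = 2*a^5 - a^4 - 9*a^3 - 40*a^2 - 60*a - 18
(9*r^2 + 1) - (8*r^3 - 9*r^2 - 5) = -8*r^3 + 18*r^2 + 6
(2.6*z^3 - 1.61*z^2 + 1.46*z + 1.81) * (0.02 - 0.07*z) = -0.182*z^4 + 0.1647*z^3 - 0.1344*z^2 - 0.0975*z + 0.0362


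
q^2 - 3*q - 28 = (q - 7)*(q + 4)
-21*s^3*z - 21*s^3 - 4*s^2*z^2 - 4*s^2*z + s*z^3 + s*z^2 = (-7*s + z)*(3*s + z)*(s*z + s)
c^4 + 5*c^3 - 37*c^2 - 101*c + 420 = (c - 4)*(c - 3)*(c + 5)*(c + 7)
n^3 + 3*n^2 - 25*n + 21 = (n - 3)*(n - 1)*(n + 7)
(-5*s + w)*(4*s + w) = -20*s^2 - s*w + w^2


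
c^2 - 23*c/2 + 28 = (c - 8)*(c - 7/2)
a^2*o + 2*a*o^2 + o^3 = o*(a + o)^2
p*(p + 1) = p^2 + p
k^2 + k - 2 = (k - 1)*(k + 2)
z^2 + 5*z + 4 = (z + 1)*(z + 4)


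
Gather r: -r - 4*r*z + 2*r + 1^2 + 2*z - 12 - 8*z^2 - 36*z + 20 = r*(1 - 4*z) - 8*z^2 - 34*z + 9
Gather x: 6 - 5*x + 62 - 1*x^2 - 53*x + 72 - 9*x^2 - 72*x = -10*x^2 - 130*x + 140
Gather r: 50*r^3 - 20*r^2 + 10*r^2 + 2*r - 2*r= 50*r^3 - 10*r^2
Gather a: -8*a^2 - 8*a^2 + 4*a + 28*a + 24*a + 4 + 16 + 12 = -16*a^2 + 56*a + 32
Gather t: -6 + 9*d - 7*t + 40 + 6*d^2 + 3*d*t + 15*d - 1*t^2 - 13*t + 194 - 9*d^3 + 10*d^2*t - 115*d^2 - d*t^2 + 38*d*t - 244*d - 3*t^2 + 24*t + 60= -9*d^3 - 109*d^2 - 220*d + t^2*(-d - 4) + t*(10*d^2 + 41*d + 4) + 288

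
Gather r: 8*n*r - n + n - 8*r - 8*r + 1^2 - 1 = r*(8*n - 16)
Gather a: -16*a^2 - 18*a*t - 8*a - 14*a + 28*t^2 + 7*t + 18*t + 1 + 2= -16*a^2 + a*(-18*t - 22) + 28*t^2 + 25*t + 3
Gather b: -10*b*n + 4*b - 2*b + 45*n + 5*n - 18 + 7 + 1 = b*(2 - 10*n) + 50*n - 10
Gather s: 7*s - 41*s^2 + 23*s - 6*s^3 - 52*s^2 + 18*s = -6*s^3 - 93*s^2 + 48*s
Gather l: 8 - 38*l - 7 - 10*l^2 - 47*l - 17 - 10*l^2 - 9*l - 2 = -20*l^2 - 94*l - 18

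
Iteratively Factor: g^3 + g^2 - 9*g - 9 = (g - 3)*(g^2 + 4*g + 3) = (g - 3)*(g + 1)*(g + 3)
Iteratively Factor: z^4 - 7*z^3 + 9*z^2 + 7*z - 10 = (z - 2)*(z^3 - 5*z^2 - z + 5) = (z - 5)*(z - 2)*(z^2 - 1) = (z - 5)*(z - 2)*(z - 1)*(z + 1)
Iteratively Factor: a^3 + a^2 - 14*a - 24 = (a + 2)*(a^2 - a - 12) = (a - 4)*(a + 2)*(a + 3)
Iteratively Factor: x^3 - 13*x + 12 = (x - 1)*(x^2 + x - 12) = (x - 1)*(x + 4)*(x - 3)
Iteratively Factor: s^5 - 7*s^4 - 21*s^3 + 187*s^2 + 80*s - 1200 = (s - 5)*(s^4 - 2*s^3 - 31*s^2 + 32*s + 240) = (s - 5)*(s + 4)*(s^3 - 6*s^2 - 7*s + 60) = (s - 5)*(s - 4)*(s + 4)*(s^2 - 2*s - 15) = (s - 5)^2*(s - 4)*(s + 4)*(s + 3)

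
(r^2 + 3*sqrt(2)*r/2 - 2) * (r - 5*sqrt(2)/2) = r^3 - sqrt(2)*r^2 - 19*r/2 + 5*sqrt(2)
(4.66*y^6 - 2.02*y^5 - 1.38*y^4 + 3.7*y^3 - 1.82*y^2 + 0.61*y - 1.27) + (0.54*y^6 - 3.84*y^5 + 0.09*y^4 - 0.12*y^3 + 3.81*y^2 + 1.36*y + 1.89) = 5.2*y^6 - 5.86*y^5 - 1.29*y^4 + 3.58*y^3 + 1.99*y^2 + 1.97*y + 0.62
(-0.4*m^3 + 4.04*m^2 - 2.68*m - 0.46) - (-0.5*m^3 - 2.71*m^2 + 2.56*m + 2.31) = 0.1*m^3 + 6.75*m^2 - 5.24*m - 2.77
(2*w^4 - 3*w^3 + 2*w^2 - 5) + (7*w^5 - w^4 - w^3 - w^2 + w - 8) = 7*w^5 + w^4 - 4*w^3 + w^2 + w - 13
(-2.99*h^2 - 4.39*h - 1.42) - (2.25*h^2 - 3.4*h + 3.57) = -5.24*h^2 - 0.99*h - 4.99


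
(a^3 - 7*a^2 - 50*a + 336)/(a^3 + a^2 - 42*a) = (a - 8)/a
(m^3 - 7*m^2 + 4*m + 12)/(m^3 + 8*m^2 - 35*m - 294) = (m^2 - m - 2)/(m^2 + 14*m + 49)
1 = 1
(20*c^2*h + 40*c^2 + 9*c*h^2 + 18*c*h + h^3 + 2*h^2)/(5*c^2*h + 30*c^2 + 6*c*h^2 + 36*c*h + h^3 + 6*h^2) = (4*c*h + 8*c + h^2 + 2*h)/(c*h + 6*c + h^2 + 6*h)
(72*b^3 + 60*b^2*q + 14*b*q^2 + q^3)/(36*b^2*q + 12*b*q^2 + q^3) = (2*b + q)/q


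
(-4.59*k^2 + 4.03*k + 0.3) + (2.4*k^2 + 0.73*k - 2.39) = -2.19*k^2 + 4.76*k - 2.09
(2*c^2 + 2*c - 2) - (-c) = 2*c^2 + 3*c - 2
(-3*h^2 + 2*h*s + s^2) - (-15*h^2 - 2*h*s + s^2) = 12*h^2 + 4*h*s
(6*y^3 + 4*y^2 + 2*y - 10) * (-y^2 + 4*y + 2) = -6*y^5 + 20*y^4 + 26*y^3 + 26*y^2 - 36*y - 20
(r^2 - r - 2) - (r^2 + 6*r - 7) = 5 - 7*r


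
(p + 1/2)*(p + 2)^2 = p^3 + 9*p^2/2 + 6*p + 2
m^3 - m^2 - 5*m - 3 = (m - 3)*(m + 1)^2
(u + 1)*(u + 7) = u^2 + 8*u + 7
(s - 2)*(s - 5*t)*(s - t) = s^3 - 6*s^2*t - 2*s^2 + 5*s*t^2 + 12*s*t - 10*t^2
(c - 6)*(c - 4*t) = c^2 - 4*c*t - 6*c + 24*t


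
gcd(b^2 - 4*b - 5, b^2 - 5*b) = b - 5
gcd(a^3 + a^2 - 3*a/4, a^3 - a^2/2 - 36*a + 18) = a - 1/2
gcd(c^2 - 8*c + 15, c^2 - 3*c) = c - 3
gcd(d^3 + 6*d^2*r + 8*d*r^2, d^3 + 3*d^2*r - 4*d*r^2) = d^2 + 4*d*r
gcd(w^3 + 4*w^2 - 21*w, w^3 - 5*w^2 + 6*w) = w^2 - 3*w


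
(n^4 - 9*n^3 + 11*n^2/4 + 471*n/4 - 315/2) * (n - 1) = n^5 - 10*n^4 + 47*n^3/4 + 115*n^2 - 1101*n/4 + 315/2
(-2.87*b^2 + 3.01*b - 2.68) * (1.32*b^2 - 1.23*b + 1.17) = -3.7884*b^4 + 7.5033*b^3 - 10.5978*b^2 + 6.8181*b - 3.1356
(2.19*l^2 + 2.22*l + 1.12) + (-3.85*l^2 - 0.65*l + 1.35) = -1.66*l^2 + 1.57*l + 2.47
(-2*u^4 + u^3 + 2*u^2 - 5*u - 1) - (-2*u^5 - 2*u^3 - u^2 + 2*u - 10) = 2*u^5 - 2*u^4 + 3*u^3 + 3*u^2 - 7*u + 9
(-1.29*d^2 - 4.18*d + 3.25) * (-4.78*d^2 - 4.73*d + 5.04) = 6.1662*d^4 + 26.0821*d^3 - 2.2652*d^2 - 36.4397*d + 16.38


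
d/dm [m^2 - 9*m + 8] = 2*m - 9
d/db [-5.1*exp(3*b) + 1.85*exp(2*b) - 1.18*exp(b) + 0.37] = (-15.3*exp(2*b) + 3.7*exp(b) - 1.18)*exp(b)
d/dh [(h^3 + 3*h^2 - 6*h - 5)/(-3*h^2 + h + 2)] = (-3*h^4 + 2*h^3 - 9*h^2 - 18*h - 7)/(9*h^4 - 6*h^3 - 11*h^2 + 4*h + 4)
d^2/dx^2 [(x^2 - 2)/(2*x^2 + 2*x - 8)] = (-x^3 + 6*x^2 - 6*x + 6)/(x^6 + 3*x^5 - 9*x^4 - 23*x^3 + 36*x^2 + 48*x - 64)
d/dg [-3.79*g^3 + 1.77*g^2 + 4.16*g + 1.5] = -11.37*g^2 + 3.54*g + 4.16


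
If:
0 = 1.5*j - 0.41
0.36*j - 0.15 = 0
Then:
No Solution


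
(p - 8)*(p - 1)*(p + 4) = p^3 - 5*p^2 - 28*p + 32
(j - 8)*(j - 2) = j^2 - 10*j + 16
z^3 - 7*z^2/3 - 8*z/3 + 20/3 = (z - 2)^2*(z + 5/3)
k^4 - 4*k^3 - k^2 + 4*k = k*(k - 4)*(k - 1)*(k + 1)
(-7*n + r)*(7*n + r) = -49*n^2 + r^2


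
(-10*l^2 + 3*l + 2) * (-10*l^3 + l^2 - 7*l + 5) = 100*l^5 - 40*l^4 + 53*l^3 - 69*l^2 + l + 10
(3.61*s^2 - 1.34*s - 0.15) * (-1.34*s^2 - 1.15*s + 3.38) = -4.8374*s^4 - 2.3559*s^3 + 13.9438*s^2 - 4.3567*s - 0.507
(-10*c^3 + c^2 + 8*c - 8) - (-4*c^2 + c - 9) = -10*c^3 + 5*c^2 + 7*c + 1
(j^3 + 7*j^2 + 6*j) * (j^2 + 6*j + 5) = j^5 + 13*j^4 + 53*j^3 + 71*j^2 + 30*j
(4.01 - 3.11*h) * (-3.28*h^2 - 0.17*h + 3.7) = 10.2008*h^3 - 12.6241*h^2 - 12.1887*h + 14.837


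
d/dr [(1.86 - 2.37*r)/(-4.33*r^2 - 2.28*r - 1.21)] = (-10.2621*r^2 + 16.1076*r + 7.1085)/(18.7489*r^4 + 19.7448*r^3 + 15.677*r^2 + 5.5176*r + 1.4641)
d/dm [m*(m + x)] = 2*m + x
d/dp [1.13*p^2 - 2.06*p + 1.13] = 2.26*p - 2.06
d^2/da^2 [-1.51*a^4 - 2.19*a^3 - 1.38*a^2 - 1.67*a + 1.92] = -18.12*a^2 - 13.14*a - 2.76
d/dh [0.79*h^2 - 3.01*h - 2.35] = 1.58*h - 3.01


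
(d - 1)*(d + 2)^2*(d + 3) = d^4 + 6*d^3 + 9*d^2 - 4*d - 12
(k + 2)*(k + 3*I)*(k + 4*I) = k^3 + 2*k^2 + 7*I*k^2 - 12*k + 14*I*k - 24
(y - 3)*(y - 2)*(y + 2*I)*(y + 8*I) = y^4 - 5*y^3 + 10*I*y^3 - 10*y^2 - 50*I*y^2 + 80*y + 60*I*y - 96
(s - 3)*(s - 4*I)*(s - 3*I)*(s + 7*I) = s^4 - 3*s^3 + 37*s^2 - 111*s - 84*I*s + 252*I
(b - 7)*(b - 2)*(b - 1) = b^3 - 10*b^2 + 23*b - 14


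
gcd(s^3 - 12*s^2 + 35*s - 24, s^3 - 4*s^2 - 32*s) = s - 8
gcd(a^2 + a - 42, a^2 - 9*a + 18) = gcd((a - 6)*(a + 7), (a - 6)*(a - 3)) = a - 6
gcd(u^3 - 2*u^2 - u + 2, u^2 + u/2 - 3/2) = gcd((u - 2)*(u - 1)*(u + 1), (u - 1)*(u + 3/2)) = u - 1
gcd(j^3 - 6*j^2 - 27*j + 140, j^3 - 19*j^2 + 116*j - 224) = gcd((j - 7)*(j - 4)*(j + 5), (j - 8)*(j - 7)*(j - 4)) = j^2 - 11*j + 28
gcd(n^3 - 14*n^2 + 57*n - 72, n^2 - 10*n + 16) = n - 8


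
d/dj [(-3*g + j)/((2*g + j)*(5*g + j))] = ((2*g + j)*(3*g - j) + (2*g + j)*(5*g + j) + (3*g - j)*(5*g + j))/((2*g + j)^2*(5*g + j)^2)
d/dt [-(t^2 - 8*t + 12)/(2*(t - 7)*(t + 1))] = (-t^2 + 19*t - 64)/(t^4 - 12*t^3 + 22*t^2 + 84*t + 49)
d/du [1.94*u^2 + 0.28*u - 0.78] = 3.88*u + 0.28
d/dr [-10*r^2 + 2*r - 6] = 2 - 20*r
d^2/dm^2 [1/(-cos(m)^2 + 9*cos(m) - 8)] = (4*sin(m)^4 - 51*sin(m)^2 + 423*cos(m)/4 - 27*cos(3*m)/4 - 99)/((cos(m) - 8)^3*(cos(m) - 1)^3)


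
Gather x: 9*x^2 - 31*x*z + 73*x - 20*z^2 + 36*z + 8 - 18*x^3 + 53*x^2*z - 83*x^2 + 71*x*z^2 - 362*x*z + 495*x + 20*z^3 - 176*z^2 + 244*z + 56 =-18*x^3 + x^2*(53*z - 74) + x*(71*z^2 - 393*z + 568) + 20*z^3 - 196*z^2 + 280*z + 64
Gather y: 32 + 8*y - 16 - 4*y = 4*y + 16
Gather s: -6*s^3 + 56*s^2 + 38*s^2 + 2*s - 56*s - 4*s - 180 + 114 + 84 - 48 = -6*s^3 + 94*s^2 - 58*s - 30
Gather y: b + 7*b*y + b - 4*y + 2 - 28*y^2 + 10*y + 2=2*b - 28*y^2 + y*(7*b + 6) + 4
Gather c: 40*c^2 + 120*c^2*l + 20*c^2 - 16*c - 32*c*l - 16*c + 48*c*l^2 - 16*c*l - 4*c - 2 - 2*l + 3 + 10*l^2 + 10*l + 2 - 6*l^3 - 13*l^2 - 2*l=c^2*(120*l + 60) + c*(48*l^2 - 48*l - 36) - 6*l^3 - 3*l^2 + 6*l + 3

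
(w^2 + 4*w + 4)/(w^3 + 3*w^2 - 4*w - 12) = (w + 2)/(w^2 + w - 6)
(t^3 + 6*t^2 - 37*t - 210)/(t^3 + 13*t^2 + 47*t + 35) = (t - 6)/(t + 1)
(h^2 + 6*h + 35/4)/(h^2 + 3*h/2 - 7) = (h + 5/2)/(h - 2)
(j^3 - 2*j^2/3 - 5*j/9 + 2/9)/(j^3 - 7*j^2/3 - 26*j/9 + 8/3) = (9*j^3 - 6*j^2 - 5*j + 2)/(9*j^3 - 21*j^2 - 26*j + 24)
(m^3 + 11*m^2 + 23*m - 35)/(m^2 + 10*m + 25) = (m^2 + 6*m - 7)/(m + 5)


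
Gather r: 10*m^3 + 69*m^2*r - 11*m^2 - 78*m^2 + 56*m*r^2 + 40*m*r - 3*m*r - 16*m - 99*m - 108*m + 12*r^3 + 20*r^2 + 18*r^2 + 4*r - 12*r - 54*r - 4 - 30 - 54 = 10*m^3 - 89*m^2 - 223*m + 12*r^3 + r^2*(56*m + 38) + r*(69*m^2 + 37*m - 62) - 88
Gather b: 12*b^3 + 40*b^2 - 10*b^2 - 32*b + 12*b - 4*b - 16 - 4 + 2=12*b^3 + 30*b^2 - 24*b - 18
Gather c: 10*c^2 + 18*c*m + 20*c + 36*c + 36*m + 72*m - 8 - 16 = 10*c^2 + c*(18*m + 56) + 108*m - 24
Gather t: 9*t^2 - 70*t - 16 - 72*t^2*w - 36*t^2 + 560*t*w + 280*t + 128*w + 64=t^2*(-72*w - 27) + t*(560*w + 210) + 128*w + 48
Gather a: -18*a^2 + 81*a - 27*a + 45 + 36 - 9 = -18*a^2 + 54*a + 72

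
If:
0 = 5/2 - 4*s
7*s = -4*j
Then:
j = -35/32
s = 5/8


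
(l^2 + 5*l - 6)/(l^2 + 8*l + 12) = (l - 1)/(l + 2)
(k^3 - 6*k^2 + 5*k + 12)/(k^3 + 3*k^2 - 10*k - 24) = (k^2 - 3*k - 4)/(k^2 + 6*k + 8)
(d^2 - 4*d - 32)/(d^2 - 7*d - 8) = (d + 4)/(d + 1)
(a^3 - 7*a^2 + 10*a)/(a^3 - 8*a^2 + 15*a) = (a - 2)/(a - 3)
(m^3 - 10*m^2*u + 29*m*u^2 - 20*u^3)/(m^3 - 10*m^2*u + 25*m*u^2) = (-m^2 + 5*m*u - 4*u^2)/(m*(-m + 5*u))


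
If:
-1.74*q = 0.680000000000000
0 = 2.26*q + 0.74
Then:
No Solution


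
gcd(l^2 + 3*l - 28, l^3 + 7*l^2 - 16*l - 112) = l^2 + 3*l - 28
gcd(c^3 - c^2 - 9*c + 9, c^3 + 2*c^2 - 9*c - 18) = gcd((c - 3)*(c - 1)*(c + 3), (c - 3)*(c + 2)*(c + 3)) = c^2 - 9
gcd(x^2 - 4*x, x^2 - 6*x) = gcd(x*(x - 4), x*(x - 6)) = x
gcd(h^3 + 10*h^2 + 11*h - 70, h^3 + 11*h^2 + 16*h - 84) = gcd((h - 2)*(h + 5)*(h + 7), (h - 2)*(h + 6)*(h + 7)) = h^2 + 5*h - 14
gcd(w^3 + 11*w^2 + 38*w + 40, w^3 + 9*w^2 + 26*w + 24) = w^2 + 6*w + 8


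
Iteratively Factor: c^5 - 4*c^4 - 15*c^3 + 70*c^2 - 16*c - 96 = (c - 4)*(c^4 - 15*c^2 + 10*c + 24) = (c - 4)*(c - 2)*(c^3 + 2*c^2 - 11*c - 12) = (c - 4)*(c - 2)*(c + 4)*(c^2 - 2*c - 3) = (c - 4)*(c - 3)*(c - 2)*(c + 4)*(c + 1)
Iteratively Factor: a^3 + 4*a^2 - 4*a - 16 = (a - 2)*(a^2 + 6*a + 8) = (a - 2)*(a + 2)*(a + 4)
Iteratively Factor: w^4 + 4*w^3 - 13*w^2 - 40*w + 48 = (w + 4)*(w^3 - 13*w + 12) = (w - 1)*(w + 4)*(w^2 + w - 12) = (w - 3)*(w - 1)*(w + 4)*(w + 4)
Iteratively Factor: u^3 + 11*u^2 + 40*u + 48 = (u + 4)*(u^2 + 7*u + 12) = (u + 4)^2*(u + 3)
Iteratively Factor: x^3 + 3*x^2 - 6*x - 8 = (x + 1)*(x^2 + 2*x - 8) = (x + 1)*(x + 4)*(x - 2)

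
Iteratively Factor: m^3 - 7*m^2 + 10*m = (m)*(m^2 - 7*m + 10) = m*(m - 2)*(m - 5)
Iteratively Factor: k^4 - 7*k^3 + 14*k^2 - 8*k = (k - 4)*(k^3 - 3*k^2 + 2*k) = k*(k - 4)*(k^2 - 3*k + 2) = k*(k - 4)*(k - 2)*(k - 1)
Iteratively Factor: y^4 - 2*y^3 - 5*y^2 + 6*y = (y)*(y^3 - 2*y^2 - 5*y + 6) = y*(y - 1)*(y^2 - y - 6) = y*(y - 3)*(y - 1)*(y + 2)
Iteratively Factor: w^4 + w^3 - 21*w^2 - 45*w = (w - 5)*(w^3 + 6*w^2 + 9*w) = (w - 5)*(w + 3)*(w^2 + 3*w) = w*(w - 5)*(w + 3)*(w + 3)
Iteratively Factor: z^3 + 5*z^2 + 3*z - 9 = (z - 1)*(z^2 + 6*z + 9) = (z - 1)*(z + 3)*(z + 3)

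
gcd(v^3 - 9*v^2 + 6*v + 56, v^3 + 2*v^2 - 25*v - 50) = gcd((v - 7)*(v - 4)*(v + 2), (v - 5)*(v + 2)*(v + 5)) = v + 2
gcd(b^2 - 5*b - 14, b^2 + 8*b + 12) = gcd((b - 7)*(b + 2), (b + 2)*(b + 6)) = b + 2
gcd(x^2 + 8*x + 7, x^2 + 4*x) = 1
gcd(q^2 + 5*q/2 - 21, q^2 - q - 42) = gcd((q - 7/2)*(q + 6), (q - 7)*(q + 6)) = q + 6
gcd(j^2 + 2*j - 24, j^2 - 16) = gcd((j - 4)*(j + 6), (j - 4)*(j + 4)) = j - 4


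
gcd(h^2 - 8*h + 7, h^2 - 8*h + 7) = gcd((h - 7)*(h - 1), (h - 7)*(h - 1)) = h^2 - 8*h + 7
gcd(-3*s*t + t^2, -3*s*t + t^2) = 3*s*t - t^2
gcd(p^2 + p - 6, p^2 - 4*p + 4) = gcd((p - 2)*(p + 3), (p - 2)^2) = p - 2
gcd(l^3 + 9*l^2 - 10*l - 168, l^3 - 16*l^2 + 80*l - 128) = l - 4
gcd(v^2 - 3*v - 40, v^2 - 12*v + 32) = v - 8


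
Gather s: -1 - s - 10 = -s - 11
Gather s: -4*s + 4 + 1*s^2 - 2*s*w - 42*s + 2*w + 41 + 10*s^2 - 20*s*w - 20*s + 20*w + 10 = 11*s^2 + s*(-22*w - 66) + 22*w + 55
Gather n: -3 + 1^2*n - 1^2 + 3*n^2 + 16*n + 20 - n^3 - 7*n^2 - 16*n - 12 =-n^3 - 4*n^2 + n + 4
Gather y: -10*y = -10*y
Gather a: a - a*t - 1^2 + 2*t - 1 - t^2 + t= a*(1 - t) - t^2 + 3*t - 2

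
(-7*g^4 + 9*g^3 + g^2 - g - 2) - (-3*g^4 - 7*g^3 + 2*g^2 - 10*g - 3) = -4*g^4 + 16*g^3 - g^2 + 9*g + 1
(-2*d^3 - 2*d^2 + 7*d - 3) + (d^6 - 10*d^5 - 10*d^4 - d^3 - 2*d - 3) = d^6 - 10*d^5 - 10*d^4 - 3*d^3 - 2*d^2 + 5*d - 6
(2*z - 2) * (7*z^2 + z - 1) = 14*z^3 - 12*z^2 - 4*z + 2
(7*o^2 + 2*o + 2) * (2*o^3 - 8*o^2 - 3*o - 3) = 14*o^5 - 52*o^4 - 33*o^3 - 43*o^2 - 12*o - 6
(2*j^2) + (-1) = 2*j^2 - 1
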